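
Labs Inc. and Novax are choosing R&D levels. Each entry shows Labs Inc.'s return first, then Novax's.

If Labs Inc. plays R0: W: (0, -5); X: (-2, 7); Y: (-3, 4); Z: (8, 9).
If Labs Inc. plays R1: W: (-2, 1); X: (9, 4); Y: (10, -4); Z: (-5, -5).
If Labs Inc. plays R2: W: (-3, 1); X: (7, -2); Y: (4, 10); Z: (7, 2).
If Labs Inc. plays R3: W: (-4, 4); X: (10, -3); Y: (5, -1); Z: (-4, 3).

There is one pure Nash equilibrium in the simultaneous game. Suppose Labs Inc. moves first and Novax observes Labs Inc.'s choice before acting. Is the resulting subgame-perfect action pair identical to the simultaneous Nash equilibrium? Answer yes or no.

Novax best-responds to each possible Labs Inc. move:
- R0 → Novax plays Z (best of -5, 7, 4, 9); Labs Inc. gets 8.
- R1 → Novax plays X (best of 1, 4, -4, -5); Labs Inc. gets 9.
- R2 → Novax plays Y (best of 1, -2, 10, 2); Labs Inc. gets 4.
- R3 → Novax plays W (best of 4, -3, -1, 3); Labs Inc. gets -4.
Labs Inc.'s induced payoffs are 8, 9, 4, -4, so Labs Inc. commits to R1. Subgame-perfect outcome: (R1, X) with payoffs (9, 4).
For the simultaneous game, intersect best replies.
Labs Inc.'s best replies: W→R0; X→R3; Y→R1; Z→R0.
Novax's best replies: R0→Z; R1→X; R2→Y; R3→W.
The unique mutual best reply is (R0, Z), giving (8, 9).
Sequential outcome (R1, X) differs from the Nash profile (R0, Z).

no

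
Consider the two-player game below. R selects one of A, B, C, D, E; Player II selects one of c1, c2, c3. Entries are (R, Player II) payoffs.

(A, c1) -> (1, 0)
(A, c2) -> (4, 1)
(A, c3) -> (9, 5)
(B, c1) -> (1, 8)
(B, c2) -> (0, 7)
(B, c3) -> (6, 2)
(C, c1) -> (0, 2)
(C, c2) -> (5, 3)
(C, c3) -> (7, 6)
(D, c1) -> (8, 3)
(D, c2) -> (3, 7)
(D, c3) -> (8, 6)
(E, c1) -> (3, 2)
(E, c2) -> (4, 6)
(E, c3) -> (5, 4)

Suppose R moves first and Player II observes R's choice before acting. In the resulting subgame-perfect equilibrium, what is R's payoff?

9

Backward induction with R moving first.
- A → Player II plays c3 (best of 0, 1, 5); R gets 9.
- B → Player II plays c1 (best of 8, 7, 2); R gets 1.
- C → Player II plays c3 (best of 2, 3, 6); R gets 7.
- D → Player II plays c2 (best of 3, 7, 6); R gets 3.
- E → Player II plays c2 (best of 2, 6, 4); R gets 4.
Among 9, 1, 7, 3, 4, the best is 9 at A. Subgame-perfect outcome: (A, c3) with payoffs (9, 5).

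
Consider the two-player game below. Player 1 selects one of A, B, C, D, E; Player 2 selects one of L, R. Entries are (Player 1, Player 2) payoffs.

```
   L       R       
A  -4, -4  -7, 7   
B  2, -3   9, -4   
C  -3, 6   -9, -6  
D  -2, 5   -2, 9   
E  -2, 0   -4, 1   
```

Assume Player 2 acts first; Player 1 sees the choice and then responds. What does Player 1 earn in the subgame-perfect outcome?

2

Player 1 best-responds to each possible Player 2 move:
- L: Player 1 compares -4, 2, -3, -2, -2 and picks B; Player 2 would get -3.
- R: Player 1 compares -7, 9, -9, -2, -4 and picks B; Player 2 would get -4.
Player 2's induced payoffs are -3, -4, so Player 2 commits to L. Subgame-perfect outcome: (B, L) with payoffs (2, -3).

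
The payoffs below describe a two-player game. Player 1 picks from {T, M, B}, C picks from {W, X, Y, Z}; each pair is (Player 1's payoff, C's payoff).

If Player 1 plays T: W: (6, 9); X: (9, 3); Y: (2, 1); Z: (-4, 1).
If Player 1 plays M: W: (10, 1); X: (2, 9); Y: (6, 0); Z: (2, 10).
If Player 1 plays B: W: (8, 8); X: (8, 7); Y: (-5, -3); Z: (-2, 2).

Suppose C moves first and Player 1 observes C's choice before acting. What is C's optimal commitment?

Z

Player 1 best-responds to each possible C move:
- W: Player 1 compares 6, 10, 8 and picks M; C would get 1.
- X: Player 1 compares 9, 2, 8 and picks T; C would get 3.
- Y: Player 1 compares 2, 6, -5 and picks M; C would get 0.
- Z: Player 1 compares -4, 2, -2 and picks M; C would get 10.
Among 1, 3, 0, 10, the best is 10 at Z. Subgame-perfect outcome: (M, Z) with payoffs (2, 10).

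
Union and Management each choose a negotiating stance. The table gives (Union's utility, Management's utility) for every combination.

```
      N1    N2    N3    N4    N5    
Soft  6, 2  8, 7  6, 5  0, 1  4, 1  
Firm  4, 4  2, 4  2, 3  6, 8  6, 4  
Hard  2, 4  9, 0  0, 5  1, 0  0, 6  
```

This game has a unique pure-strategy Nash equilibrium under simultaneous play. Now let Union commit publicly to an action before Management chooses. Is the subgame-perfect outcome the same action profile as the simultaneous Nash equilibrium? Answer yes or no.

no

Work backward from Management's decision.
- Soft: Management compares 2, 7, 5, 1, 1 and picks N2; Union would get 8.
- Firm: Management compares 4, 4, 3, 8, 4 and picks N4; Union would get 6.
- Hard: Management compares 4, 0, 5, 0, 6 and picks N5; Union would get 0.
Among 8, 6, 0, the best is 8 at Soft. Subgame-perfect outcome: (Soft, N2) with payoffs (8, 7).
Under simultaneous play:
Union's best replies: N1→Soft; N2→Hard; N3→Soft; N4→Firm; N5→Firm.
Management's best replies: Soft→N2; Firm→N4; Hard→N5.
The unique mutual best reply is (Firm, N4), giving (6, 8).
Sequential outcome (Soft, N2) differs from the Nash profile (Firm, N4).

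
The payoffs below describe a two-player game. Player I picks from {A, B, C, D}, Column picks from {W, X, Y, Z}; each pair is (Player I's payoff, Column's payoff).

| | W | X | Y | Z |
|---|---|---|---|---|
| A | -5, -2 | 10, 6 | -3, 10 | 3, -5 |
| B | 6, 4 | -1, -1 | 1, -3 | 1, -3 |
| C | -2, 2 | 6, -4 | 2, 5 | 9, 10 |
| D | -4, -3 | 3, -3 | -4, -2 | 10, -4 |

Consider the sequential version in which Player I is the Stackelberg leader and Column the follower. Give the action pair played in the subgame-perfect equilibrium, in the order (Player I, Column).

Solve by backward induction (Player I leads).
- A: Column compares -2, 6, 10, -5 and picks Y; Player I would get -3.
- B: Column compares 4, -1, -3, -3 and picks W; Player I would get 6.
- C: Column compares 2, -4, 5, 10 and picks Z; Player I would get 9.
- D: Column compares -3, -3, -2, -4 and picks Y; Player I would get -4.
Maximizing over -3, 6, 9, -4, Player I chooses C. Subgame-perfect outcome: (C, Z) with payoffs (9, 10).

(C, Z)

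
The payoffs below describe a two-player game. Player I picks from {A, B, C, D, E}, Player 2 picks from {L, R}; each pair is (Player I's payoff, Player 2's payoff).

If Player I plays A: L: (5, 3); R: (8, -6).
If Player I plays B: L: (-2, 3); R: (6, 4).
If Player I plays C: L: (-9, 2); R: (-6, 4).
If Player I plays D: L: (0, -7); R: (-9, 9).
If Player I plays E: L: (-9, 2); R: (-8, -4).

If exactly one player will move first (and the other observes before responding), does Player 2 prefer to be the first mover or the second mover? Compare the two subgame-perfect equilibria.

If Player I leads: Player 2's best replies are A→L, B→R, C→R, D→R, E→L; Player I's induced payoffs 5, 6, -6, -9, -9; outcome (B, R), payoffs (6, 4).
If Player 2 leads: Player I's best replies are L→A, R→A; Player 2's induced payoffs 3, -6; outcome (A, L), payoffs (5, 3).
Player 2 gets 3 moving first and 4 moving second, so Player 2 prefers to move second.

second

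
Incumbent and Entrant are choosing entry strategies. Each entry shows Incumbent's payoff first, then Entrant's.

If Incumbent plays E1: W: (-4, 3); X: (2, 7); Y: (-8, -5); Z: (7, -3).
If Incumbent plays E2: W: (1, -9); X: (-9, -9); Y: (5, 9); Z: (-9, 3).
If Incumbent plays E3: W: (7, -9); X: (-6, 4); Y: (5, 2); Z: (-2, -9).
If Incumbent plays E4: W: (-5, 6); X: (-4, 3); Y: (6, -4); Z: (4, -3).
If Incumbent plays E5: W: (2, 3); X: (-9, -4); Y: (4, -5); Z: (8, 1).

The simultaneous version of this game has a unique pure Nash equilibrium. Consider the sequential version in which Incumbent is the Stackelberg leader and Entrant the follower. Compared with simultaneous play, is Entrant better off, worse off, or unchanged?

Backward induction with Incumbent moving first.
- E1 → Entrant plays X (best of 3, 7, -5, -3); Incumbent gets 2.
- E2 → Entrant plays Y (best of -9, -9, 9, 3); Incumbent gets 5.
- E3 → Entrant plays X (best of -9, 4, 2, -9); Incumbent gets -6.
- E4 → Entrant plays W (best of 6, 3, -4, -3); Incumbent gets -5.
- E5 → Entrant plays W (best of 3, -4, -5, 1); Incumbent gets 2.
Incumbent's induced payoffs are 2, 5, -6, -5, 2, so Incumbent commits to E2. Subgame-perfect outcome: (E2, Y) with payoffs (5, 9).
Under simultaneous play:
Incumbent's best replies: W→E3; X→E1; Y→E4; Z→E5.
Entrant's best replies: E1→X; E2→Y; E3→X; E4→W; E5→W.
The unique mutual best reply is (E1, X), giving (2, 7).
Entrant earns 9 sequentially versus 7 at the Nash outcome: better off.

better off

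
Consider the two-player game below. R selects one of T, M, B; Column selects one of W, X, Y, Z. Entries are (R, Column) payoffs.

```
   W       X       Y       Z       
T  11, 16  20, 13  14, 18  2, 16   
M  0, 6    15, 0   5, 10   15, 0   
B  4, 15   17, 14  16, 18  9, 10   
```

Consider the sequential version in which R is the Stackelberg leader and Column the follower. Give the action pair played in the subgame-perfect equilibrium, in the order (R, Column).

(B, Y)

Column best-responds to each possible R move:
- T → Column plays Y (best of 16, 13, 18, 16); R gets 14.
- M → Column plays Y (best of 6, 0, 10, 0); R gets 5.
- B → Column plays Y (best of 15, 14, 18, 10); R gets 16.
Among 14, 5, 16, the best is 16 at B. Subgame-perfect outcome: (B, Y) with payoffs (16, 18).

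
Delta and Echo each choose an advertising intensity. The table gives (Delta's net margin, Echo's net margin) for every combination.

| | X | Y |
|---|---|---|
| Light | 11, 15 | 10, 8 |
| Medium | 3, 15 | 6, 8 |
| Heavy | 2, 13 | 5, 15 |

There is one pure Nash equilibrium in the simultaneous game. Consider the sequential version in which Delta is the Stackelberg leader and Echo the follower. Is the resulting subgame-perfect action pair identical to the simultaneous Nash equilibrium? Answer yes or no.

Echo best-responds to each possible Delta move:
- Light: BR = X, leader payoff 11.
- Medium: BR = X, leader payoff 3.
- Heavy: BR = Y, leader payoff 5.
Maximizing over 11, 3, 5, Delta chooses Light. Subgame-perfect outcome: (Light, X) with payoffs (11, 15).
Under simultaneous play:
Delta's best replies: X→Light; Y→Light.
Echo's best replies: Light→X; Medium→X; Heavy→Y.
The unique mutual best reply is (Light, X), giving (11, 15).
Sequential outcome (Light, X) coincides with the Nash profile (Light, X).

yes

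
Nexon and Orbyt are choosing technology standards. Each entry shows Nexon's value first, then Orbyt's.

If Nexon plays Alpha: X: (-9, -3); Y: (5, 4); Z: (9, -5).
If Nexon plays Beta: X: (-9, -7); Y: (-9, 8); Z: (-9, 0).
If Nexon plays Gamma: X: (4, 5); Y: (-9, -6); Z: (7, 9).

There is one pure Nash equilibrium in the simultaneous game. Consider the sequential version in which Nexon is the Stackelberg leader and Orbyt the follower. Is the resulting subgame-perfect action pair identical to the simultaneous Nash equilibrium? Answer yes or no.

Solve by backward induction (Nexon leads).
- Alpha: Orbyt compares -3, 4, -5 and picks Y; Nexon would get 5.
- Beta: Orbyt compares -7, 8, 0 and picks Y; Nexon would get -9.
- Gamma: Orbyt compares 5, -6, 9 and picks Z; Nexon would get 7.
Maximizing over 5, -9, 7, Nexon chooses Gamma. Subgame-perfect outcome: (Gamma, Z) with payoffs (7, 9).
Under simultaneous play:
Nexon's best replies: X→Gamma; Y→Alpha; Z→Alpha.
Orbyt's best replies: Alpha→Y; Beta→Y; Gamma→Z.
The unique mutual best reply is (Alpha, Y), giving (5, 4).
Sequential outcome (Gamma, Z) differs from the Nash profile (Alpha, Y).

no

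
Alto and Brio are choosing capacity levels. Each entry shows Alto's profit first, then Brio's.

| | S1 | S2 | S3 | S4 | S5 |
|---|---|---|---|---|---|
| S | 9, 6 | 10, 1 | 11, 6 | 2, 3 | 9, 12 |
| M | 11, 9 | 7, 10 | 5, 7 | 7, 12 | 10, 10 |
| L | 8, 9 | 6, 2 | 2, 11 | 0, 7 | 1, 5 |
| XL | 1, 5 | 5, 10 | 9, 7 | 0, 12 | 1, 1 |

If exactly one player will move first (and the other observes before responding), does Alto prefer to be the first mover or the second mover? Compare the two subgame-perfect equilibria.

first

If Alto leads: Brio's best replies are S→S5, M→S4, L→S3, XL→S4; Alto's induced payoffs 9, 7, 2, 0; outcome (S, S5), payoffs (9, 12).
If Brio leads: Alto's best replies are S1→M, S2→S, S3→S, S4→M, S5→M; Brio's induced payoffs 9, 1, 6, 12, 10; outcome (M, S4), payoffs (7, 12).
Alto gets 9 moving first and 7 moving second, so Alto prefers to move first.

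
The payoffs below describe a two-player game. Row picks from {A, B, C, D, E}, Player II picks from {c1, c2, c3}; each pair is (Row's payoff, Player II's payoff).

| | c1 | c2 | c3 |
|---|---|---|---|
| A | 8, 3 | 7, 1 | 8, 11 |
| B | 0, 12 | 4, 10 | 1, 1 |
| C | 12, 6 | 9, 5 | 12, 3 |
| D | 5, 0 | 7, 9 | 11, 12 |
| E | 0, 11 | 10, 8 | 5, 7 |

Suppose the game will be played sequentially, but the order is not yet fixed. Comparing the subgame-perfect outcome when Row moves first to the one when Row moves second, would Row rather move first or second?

first

If Row leads: Player II's best replies are A→c3, B→c1, C→c1, D→c3, E→c1; Row's induced payoffs 8, 0, 12, 11, 0; outcome (C, c1), payoffs (12, 6).
If Player II leads: Row's best replies are c1→C, c2→E, c3→C; Player II's induced payoffs 6, 8, 3; outcome (E, c2), payoffs (10, 8).
Row gets 12 moving first and 10 moving second, so Row prefers to move first.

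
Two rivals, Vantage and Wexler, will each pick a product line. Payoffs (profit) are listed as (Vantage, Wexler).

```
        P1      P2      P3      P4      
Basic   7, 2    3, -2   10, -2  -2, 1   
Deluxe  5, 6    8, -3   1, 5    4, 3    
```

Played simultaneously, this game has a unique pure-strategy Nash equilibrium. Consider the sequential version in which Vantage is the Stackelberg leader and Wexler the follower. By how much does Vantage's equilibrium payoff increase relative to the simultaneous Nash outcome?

Backward induction with Vantage moving first.
- Basic: BR = P1, leader payoff 7.
- Deluxe: BR = P1, leader payoff 5.
Among 7, 5, the best is 7 at Basic. Subgame-perfect outcome: (Basic, P1) with payoffs (7, 2).
Under simultaneous play:
Vantage's best replies: P1→Basic; P2→Deluxe; P3→Basic; P4→Deluxe.
Wexler's best replies: Basic→P1; Deluxe→P1.
Only (Basic, P1) has each player best-responding; Nash payoffs (7, 2).
Vantage's commitment gain: 7 − 7 = 0.

0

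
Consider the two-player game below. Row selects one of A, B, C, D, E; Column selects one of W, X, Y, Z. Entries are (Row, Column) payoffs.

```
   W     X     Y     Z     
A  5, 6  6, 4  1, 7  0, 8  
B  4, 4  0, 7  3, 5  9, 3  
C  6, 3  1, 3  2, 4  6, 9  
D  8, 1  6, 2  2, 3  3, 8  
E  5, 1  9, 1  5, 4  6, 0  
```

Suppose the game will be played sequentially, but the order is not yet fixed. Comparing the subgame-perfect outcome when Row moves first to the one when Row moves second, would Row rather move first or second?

If Row leads: Column's best replies are A→Z, B→X, C→Z, D→Z, E→Y; Row's induced payoffs 0, 0, 6, 3, 5; outcome (C, Z), payoffs (6, 9).
If Column leads: Row's best replies are W→D, X→E, Y→E, Z→B; Column's induced payoffs 1, 1, 4, 3; outcome (E, Y), payoffs (5, 4).
Row gets 6 moving first and 5 moving second, so Row prefers to move first.

first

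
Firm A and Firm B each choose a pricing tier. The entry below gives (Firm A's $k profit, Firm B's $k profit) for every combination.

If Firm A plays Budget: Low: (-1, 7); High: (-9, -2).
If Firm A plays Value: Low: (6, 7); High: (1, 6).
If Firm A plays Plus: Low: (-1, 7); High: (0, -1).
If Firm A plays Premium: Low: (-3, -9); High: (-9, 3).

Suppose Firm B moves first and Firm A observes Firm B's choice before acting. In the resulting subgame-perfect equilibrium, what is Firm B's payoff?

Solve by backward induction (Firm B leads).
- Low → Firm A plays Value (best of -1, 6, -1, -3); Firm B gets 7.
- High → Firm A plays Value (best of -9, 1, 0, -9); Firm B gets 6.
Among 7, 6, the best is 7 at Low. Subgame-perfect outcome: (Value, Low) with payoffs (6, 7).

7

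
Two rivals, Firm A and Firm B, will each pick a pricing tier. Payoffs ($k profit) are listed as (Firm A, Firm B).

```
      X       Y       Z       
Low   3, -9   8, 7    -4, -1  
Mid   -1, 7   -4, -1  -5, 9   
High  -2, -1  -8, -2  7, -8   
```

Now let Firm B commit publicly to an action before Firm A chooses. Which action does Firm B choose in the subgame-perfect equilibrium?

Y

Backward induction with Firm B moving first.
- X → Firm A plays Low (best of 3, -1, -2); Firm B gets -9.
- Y → Firm A plays Low (best of 8, -4, -8); Firm B gets 7.
- Z → Firm A plays High (best of -4, -5, 7); Firm B gets -8.
Among -9, 7, -8, the best is 7 at Y. Subgame-perfect outcome: (Low, Y) with payoffs (8, 7).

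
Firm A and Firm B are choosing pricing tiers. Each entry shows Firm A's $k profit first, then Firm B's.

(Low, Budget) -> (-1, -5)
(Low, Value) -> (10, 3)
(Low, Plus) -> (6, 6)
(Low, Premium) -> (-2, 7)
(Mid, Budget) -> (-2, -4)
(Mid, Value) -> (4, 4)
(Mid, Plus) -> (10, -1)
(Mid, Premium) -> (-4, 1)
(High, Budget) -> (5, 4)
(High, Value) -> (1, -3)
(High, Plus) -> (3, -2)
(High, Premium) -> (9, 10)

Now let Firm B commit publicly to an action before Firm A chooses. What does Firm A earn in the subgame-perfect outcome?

Work backward from Firm A's decision.
- Budget: BR = High, leader payoff 4.
- Value: BR = Low, leader payoff 3.
- Plus: BR = Mid, leader payoff -1.
- Premium: BR = High, leader payoff 10.
Among 4, 3, -1, 10, the best is 10 at Premium. Subgame-perfect outcome: (High, Premium) with payoffs (9, 10).

9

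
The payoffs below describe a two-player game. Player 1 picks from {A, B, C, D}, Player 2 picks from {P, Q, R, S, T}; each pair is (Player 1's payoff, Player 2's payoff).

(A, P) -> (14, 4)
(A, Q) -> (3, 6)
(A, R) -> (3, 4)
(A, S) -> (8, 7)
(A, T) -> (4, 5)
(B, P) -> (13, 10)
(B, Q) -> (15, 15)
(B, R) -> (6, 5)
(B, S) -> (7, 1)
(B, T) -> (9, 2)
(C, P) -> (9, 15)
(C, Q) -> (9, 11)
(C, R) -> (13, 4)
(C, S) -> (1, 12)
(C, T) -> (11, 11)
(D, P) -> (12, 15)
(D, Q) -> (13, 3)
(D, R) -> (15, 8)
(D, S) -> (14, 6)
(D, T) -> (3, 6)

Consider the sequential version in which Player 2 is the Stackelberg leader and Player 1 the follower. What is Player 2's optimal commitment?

Player 1 best-responds to each possible Player 2 move:
- P → Player 1 plays A (best of 14, 13, 9, 12); Player 2 gets 4.
- Q → Player 1 plays B (best of 3, 15, 9, 13); Player 2 gets 15.
- R → Player 1 plays D (best of 3, 6, 13, 15); Player 2 gets 8.
- S → Player 1 plays D (best of 8, 7, 1, 14); Player 2 gets 6.
- T → Player 1 plays C (best of 4, 9, 11, 3); Player 2 gets 11.
Player 2's induced payoffs are 4, 15, 8, 6, 11, so Player 2 commits to Q. Subgame-perfect outcome: (B, Q) with payoffs (15, 15).

Q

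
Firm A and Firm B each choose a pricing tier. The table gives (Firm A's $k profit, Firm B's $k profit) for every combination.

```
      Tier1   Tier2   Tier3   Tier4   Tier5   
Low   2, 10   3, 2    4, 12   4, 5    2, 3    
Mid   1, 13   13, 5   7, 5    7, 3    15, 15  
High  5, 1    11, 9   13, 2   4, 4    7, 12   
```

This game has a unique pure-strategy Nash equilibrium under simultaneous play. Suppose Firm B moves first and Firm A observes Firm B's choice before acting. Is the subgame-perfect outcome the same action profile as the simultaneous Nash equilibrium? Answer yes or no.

yes

Solve by backward induction (Firm B leads).
- Tier1: BR = High, leader payoff 1.
- Tier2: BR = Mid, leader payoff 5.
- Tier3: BR = High, leader payoff 2.
- Tier4: BR = Mid, leader payoff 3.
- Tier5: BR = Mid, leader payoff 15.
Among 1, 5, 2, 3, 15, the best is 15 at Tier5. Subgame-perfect outcome: (Mid, Tier5) with payoffs (15, 15).
Now find the simultaneous Nash equilibrium.
Firm A's best replies: Tier1→High; Tier2→Mid; Tier3→High; Tier4→Mid; Tier5→Mid.
Firm B's best replies: Low→Tier3; Mid→Tier5; High→Tier5.
The unique mutual best reply is (Mid, Tier5), giving (15, 15).
Sequential outcome (Mid, Tier5) coincides with the Nash profile (Mid, Tier5).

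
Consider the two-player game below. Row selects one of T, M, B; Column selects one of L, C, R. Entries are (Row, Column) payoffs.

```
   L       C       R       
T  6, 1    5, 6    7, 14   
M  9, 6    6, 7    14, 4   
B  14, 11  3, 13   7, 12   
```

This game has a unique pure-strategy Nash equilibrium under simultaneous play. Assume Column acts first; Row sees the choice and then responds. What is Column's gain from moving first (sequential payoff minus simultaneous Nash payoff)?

4

Solve by backward induction (Column leads).
- L: BR = B, leader payoff 11.
- C: BR = M, leader payoff 7.
- R: BR = M, leader payoff 4.
Among 11, 7, 4, the best is 11 at L. Subgame-perfect outcome: (B, L) with payoffs (14, 11).
Now find the simultaneous Nash equilibrium.
Row's best replies: L→B; C→M; R→M.
Column's best replies: T→R; M→C; B→C.
The unique mutual best reply is (M, C), giving (6, 7).
Column's commitment gain: 11 − 7 = 4.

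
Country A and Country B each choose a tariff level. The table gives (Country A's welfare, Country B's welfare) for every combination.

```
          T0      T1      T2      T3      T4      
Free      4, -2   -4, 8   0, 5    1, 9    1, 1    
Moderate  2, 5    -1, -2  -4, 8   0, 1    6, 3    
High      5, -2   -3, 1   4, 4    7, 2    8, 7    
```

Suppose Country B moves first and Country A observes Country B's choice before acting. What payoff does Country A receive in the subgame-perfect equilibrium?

Country A best-responds to each possible Country B move:
- T0: BR = High, leader payoff -2.
- T1: BR = Moderate, leader payoff -2.
- T2: BR = High, leader payoff 4.
- T3: BR = High, leader payoff 2.
- T4: BR = High, leader payoff 7.
Country B's induced payoffs are -2, -2, 4, 2, 7, so Country B commits to T4. Subgame-perfect outcome: (High, T4) with payoffs (8, 7).

8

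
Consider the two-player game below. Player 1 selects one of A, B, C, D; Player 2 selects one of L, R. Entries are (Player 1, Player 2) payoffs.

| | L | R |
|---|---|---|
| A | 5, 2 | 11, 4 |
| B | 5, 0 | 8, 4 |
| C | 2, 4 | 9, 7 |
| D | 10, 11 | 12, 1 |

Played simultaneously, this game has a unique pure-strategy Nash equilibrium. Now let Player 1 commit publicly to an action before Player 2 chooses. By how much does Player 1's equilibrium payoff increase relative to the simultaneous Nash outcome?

1

Solve by backward induction (Player 1 leads).
- A: Player 2 compares 2, 4 and picks R; Player 1 would get 11.
- B: Player 2 compares 0, 4 and picks R; Player 1 would get 8.
- C: Player 2 compares 4, 7 and picks R; Player 1 would get 9.
- D: Player 2 compares 11, 1 and picks L; Player 1 would get 10.
Maximizing over 11, 8, 9, 10, Player 1 chooses A. Subgame-perfect outcome: (A, R) with payoffs (11, 4).
Under simultaneous play:
Player 1's best replies: L→D; R→D.
Player 2's best replies: A→R; B→R; C→R; D→L.
The unique mutual best reply is (D, L), giving (10, 11).
Player 1's commitment gain: 11 − 10 = 1.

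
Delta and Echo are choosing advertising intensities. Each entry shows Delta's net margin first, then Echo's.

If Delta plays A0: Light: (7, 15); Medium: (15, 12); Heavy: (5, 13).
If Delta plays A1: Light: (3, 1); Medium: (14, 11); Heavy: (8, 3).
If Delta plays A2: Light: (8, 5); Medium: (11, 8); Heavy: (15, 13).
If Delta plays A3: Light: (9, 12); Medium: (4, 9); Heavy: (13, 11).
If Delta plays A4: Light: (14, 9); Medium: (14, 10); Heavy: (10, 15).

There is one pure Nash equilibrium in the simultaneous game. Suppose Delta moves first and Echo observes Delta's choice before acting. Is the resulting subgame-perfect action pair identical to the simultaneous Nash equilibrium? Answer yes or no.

yes

Work backward from Echo's decision.
- A0: BR = Light, leader payoff 7.
- A1: BR = Medium, leader payoff 14.
- A2: BR = Heavy, leader payoff 15.
- A3: BR = Light, leader payoff 9.
- A4: BR = Heavy, leader payoff 10.
Maximizing over 7, 14, 15, 9, 10, Delta chooses A2. Subgame-perfect outcome: (A2, Heavy) with payoffs (15, 13).
Under simultaneous play:
Delta's best replies: Light→A4; Medium→A0; Heavy→A2.
Echo's best replies: A0→Light; A1→Medium; A2→Heavy; A3→Light; A4→Heavy.
The unique mutual best reply is (A2, Heavy), giving (15, 13).
Sequential outcome (A2, Heavy) coincides with the Nash profile (A2, Heavy).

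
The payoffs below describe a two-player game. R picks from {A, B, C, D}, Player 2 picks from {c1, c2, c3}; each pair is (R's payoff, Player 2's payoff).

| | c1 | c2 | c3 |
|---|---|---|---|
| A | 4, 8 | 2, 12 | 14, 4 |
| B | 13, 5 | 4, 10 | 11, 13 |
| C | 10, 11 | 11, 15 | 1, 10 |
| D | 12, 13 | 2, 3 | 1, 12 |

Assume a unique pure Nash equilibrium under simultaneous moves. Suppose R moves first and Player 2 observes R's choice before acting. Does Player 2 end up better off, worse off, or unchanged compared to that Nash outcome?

worse off

Backward induction with R moving first.
- A: Player 2 compares 8, 12, 4 and picks c2; R would get 2.
- B: Player 2 compares 5, 10, 13 and picks c3; R would get 11.
- C: Player 2 compares 11, 15, 10 and picks c2; R would get 11.
- D: Player 2 compares 13, 3, 12 and picks c1; R would get 12.
R's induced payoffs are 2, 11, 11, 12, so R commits to D. Subgame-perfect outcome: (D, c1) with payoffs (12, 13).
Now find the simultaneous Nash equilibrium.
R's best replies: c1→B; c2→C; c3→A.
Player 2's best replies: A→c2; B→c3; C→c2; D→c1.
Only (C, c2) has each player best-responding; Nash payoffs (11, 15).
Player 2 earns 13 sequentially versus 15 at the Nash outcome: worse off.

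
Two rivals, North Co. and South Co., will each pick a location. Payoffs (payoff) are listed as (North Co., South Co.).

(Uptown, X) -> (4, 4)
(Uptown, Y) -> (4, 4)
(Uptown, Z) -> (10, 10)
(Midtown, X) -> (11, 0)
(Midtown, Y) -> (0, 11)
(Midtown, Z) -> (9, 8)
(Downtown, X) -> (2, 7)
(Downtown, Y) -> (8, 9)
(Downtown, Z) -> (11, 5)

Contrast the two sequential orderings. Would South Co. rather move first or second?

If North Co. leads: South Co.'s best replies are Uptown→Z, Midtown→Y, Downtown→Y; North Co.'s induced payoffs 10, 0, 8; outcome (Uptown, Z), payoffs (10, 10).
If South Co. leads: North Co.'s best replies are X→Midtown, Y→Downtown, Z→Downtown; South Co.'s induced payoffs 0, 9, 5; outcome (Downtown, Y), payoffs (8, 9).
South Co. gets 9 moving first and 10 moving second, so South Co. prefers to move second.

second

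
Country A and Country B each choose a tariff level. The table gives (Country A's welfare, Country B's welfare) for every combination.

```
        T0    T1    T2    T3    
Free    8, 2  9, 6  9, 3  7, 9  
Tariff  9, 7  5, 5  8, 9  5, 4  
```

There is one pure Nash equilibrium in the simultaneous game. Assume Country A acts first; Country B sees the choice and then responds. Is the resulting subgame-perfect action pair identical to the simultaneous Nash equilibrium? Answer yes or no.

no

Work backward from Country B's decision.
- Free: Country B compares 2, 6, 3, 9 and picks T3; Country A would get 7.
- Tariff: Country B compares 7, 5, 9, 4 and picks T2; Country A would get 8.
Among 7, 8, the best is 8 at Tariff. Subgame-perfect outcome: (Tariff, T2) with payoffs (8, 9).
For the simultaneous game, intersect best replies.
Country A's best replies: T0→Tariff; T1→Free; T2→Free; T3→Free.
Country B's best replies: Free→T3; Tariff→T2.
The unique mutual best reply is (Free, T3), giving (7, 9).
Sequential outcome (Tariff, T2) differs from the Nash profile (Free, T3).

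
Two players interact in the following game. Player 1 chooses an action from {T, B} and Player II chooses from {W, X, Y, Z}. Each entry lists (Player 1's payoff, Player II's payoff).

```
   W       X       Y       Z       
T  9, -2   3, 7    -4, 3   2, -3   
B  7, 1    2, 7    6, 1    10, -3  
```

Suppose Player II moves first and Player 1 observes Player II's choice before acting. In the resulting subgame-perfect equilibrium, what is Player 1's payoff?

3

Work backward from Player 1's decision.
- W: BR = T, leader payoff -2.
- X: BR = T, leader payoff 7.
- Y: BR = B, leader payoff 1.
- Z: BR = B, leader payoff -3.
Player II's induced payoffs are -2, 7, 1, -3, so Player II commits to X. Subgame-perfect outcome: (T, X) with payoffs (3, 7).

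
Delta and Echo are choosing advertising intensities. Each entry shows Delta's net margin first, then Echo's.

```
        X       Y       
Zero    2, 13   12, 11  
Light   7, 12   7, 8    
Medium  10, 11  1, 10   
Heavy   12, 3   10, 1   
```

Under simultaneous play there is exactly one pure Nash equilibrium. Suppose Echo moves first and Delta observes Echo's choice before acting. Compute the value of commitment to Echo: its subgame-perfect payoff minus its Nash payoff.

Work backward from Delta's decision.
- X → Delta plays Heavy (best of 2, 7, 10, 12); Echo gets 3.
- Y → Delta plays Zero (best of 12, 7, 1, 10); Echo gets 11.
Maximizing over 3, 11, Echo chooses Y. Subgame-perfect outcome: (Zero, Y) with payoffs (12, 11).
For the simultaneous game, intersect best replies.
Delta's best replies: X→Heavy; Y→Zero.
Echo's best replies: Zero→X; Light→X; Medium→X; Heavy→X.
The unique mutual best reply is (Heavy, X), giving (12, 3).
Echo's commitment gain: 11 − 3 = 8.

8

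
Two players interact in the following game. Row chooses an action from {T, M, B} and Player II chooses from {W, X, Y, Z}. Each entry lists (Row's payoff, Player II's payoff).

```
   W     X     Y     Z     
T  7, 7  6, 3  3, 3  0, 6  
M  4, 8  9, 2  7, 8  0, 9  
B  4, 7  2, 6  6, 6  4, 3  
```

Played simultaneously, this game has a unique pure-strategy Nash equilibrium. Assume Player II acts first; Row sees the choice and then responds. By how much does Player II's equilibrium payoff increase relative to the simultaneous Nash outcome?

1

Backward induction with Player II moving first.
- W: BR = T, leader payoff 7.
- X: BR = M, leader payoff 2.
- Y: BR = M, leader payoff 8.
- Z: BR = B, leader payoff 3.
Among 7, 2, 8, 3, the best is 8 at Y. Subgame-perfect outcome: (M, Y) with payoffs (7, 8).
For the simultaneous game, intersect best replies.
Row's best replies: W→T; X→M; Y→M; Z→B.
Player II's best replies: T→W; M→Z; B→W.
Only (T, W) has each player best-responding; Nash payoffs (7, 7).
Player II's commitment gain: 8 − 7 = 1.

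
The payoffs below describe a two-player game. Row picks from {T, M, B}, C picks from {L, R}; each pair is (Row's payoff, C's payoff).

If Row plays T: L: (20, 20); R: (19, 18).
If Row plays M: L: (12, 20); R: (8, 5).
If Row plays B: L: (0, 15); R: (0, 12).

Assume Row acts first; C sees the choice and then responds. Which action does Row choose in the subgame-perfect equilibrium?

C best-responds to each possible Row move:
- T → C plays L (best of 20, 18); Row gets 20.
- M → C plays L (best of 20, 5); Row gets 12.
- B → C plays L (best of 15, 12); Row gets 0.
Among 20, 12, 0, the best is 20 at T. Subgame-perfect outcome: (T, L) with payoffs (20, 20).

T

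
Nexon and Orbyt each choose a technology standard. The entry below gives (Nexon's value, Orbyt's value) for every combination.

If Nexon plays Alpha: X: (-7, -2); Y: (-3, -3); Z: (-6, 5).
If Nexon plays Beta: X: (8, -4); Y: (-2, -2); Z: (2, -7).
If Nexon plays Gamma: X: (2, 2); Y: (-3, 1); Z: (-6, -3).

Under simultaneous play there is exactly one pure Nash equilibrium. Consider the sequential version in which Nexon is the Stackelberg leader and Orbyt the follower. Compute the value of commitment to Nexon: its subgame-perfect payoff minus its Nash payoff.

4

Solve by backward induction (Nexon leads).
- Alpha → Orbyt plays Z (best of -2, -3, 5); Nexon gets -6.
- Beta → Orbyt plays Y (best of -4, -2, -7); Nexon gets -2.
- Gamma → Orbyt plays X (best of 2, 1, -3); Nexon gets 2.
Nexon's induced payoffs are -6, -2, 2, so Nexon commits to Gamma. Subgame-perfect outcome: (Gamma, X) with payoffs (2, 2).
Under simultaneous play:
Nexon's best replies: X→Beta; Y→Beta; Z→Beta.
Orbyt's best replies: Alpha→Z; Beta→Y; Gamma→X.
Only (Beta, Y) has each player best-responding; Nash payoffs (-2, -2).
Nexon's commitment gain: 2 − -2 = 4.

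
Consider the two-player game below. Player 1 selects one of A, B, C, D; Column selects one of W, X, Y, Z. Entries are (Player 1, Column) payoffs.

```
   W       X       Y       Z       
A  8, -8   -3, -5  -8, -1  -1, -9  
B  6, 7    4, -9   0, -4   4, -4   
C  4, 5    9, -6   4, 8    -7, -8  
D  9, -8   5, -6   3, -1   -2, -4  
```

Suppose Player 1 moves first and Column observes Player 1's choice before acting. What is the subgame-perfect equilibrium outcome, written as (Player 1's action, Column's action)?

Solve by backward induction (Player 1 leads).
- A → Column plays Y (best of -8, -5, -1, -9); Player 1 gets -8.
- B → Column plays W (best of 7, -9, -4, -4); Player 1 gets 6.
- C → Column plays Y (best of 5, -6, 8, -8); Player 1 gets 4.
- D → Column plays Y (best of -8, -6, -1, -4); Player 1 gets 3.
Player 1's induced payoffs are -8, 6, 4, 3, so Player 1 commits to B. Subgame-perfect outcome: (B, W) with payoffs (6, 7).

(B, W)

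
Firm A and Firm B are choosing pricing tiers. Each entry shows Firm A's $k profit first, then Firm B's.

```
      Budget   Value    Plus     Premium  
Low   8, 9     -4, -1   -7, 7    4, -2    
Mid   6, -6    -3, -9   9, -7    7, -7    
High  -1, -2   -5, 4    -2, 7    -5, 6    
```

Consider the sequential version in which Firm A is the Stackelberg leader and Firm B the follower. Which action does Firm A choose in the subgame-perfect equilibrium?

Firm B best-responds to each possible Firm A move:
- Low: BR = Budget, leader payoff 8.
- Mid: BR = Budget, leader payoff 6.
- High: BR = Plus, leader payoff -2.
Maximizing over 8, 6, -2, Firm A chooses Low. Subgame-perfect outcome: (Low, Budget) with payoffs (8, 9).

Low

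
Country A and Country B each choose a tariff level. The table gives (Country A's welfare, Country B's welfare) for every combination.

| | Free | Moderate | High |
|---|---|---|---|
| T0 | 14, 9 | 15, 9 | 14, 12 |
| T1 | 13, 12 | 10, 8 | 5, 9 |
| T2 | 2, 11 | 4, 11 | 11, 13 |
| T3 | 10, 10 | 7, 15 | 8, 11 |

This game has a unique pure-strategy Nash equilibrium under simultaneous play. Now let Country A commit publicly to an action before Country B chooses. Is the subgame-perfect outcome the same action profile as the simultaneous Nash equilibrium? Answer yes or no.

Work backward from Country B's decision.
- T0 → Country B plays High (best of 9, 9, 12); Country A gets 14.
- T1 → Country B plays Free (best of 12, 8, 9); Country A gets 13.
- T2 → Country B plays High (best of 11, 11, 13); Country A gets 11.
- T3 → Country B plays Moderate (best of 10, 15, 11); Country A gets 7.
Country A's induced payoffs are 14, 13, 11, 7, so Country A commits to T0. Subgame-perfect outcome: (T0, High) with payoffs (14, 12).
Now find the simultaneous Nash equilibrium.
Country A's best replies: Free→T0; Moderate→T0; High→T0.
Country B's best replies: T0→High; T1→Free; T2→High; T3→Moderate.
The unique mutual best reply is (T0, High), giving (14, 12).
Sequential outcome (T0, High) coincides with the Nash profile (T0, High).

yes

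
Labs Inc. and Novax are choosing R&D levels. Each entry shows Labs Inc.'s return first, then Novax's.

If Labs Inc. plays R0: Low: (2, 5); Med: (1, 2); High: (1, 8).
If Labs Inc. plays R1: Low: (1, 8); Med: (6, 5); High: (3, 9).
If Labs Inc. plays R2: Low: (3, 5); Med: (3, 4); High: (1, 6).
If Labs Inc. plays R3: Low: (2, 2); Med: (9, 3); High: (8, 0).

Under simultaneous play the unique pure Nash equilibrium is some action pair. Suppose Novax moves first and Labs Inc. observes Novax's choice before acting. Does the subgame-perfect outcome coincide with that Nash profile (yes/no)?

Backward induction with Novax moving first.
- Low: Labs Inc. compares 2, 1, 3, 2 and picks R2; Novax would get 5.
- Med: Labs Inc. compares 1, 6, 3, 9 and picks R3; Novax would get 3.
- High: Labs Inc. compares 1, 3, 1, 8 and picks R3; Novax would get 0.
Maximizing over 5, 3, 0, Novax chooses Low. Subgame-perfect outcome: (R2, Low) with payoffs (3, 5).
Now find the simultaneous Nash equilibrium.
Labs Inc.'s best replies: Low→R2; Med→R3; High→R3.
Novax's best replies: R0→High; R1→High; R2→High; R3→Med.
The unique mutual best reply is (R3, Med), giving (9, 3).
Sequential outcome (R2, Low) differs from the Nash profile (R3, Med).

no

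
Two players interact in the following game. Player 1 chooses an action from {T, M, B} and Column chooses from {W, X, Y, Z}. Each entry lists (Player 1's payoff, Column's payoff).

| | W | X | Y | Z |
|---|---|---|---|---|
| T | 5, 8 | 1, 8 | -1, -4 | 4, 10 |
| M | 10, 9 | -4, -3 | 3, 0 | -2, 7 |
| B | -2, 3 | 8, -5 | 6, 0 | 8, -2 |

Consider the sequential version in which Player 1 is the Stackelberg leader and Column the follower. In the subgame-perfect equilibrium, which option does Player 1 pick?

M

Solve by backward induction (Player 1 leads).
- T: Column compares 8, 8, -4, 10 and picks Z; Player 1 would get 4.
- M: Column compares 9, -3, 0, 7 and picks W; Player 1 would get 10.
- B: Column compares 3, -5, 0, -2 and picks W; Player 1 would get -2.
Maximizing over 4, 10, -2, Player 1 chooses M. Subgame-perfect outcome: (M, W) with payoffs (10, 9).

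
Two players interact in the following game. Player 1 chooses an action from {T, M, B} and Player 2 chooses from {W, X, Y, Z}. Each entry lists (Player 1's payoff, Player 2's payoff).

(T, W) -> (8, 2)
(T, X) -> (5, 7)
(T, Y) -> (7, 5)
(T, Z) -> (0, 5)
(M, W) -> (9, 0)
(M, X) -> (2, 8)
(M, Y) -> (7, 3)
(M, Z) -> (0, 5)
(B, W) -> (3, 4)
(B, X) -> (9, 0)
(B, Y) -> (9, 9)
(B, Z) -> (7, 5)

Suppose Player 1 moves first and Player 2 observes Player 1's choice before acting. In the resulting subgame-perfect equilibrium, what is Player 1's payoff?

9

Player 2 best-responds to each possible Player 1 move:
- T: BR = X, leader payoff 5.
- M: BR = X, leader payoff 2.
- B: BR = Y, leader payoff 9.
Maximizing over 5, 2, 9, Player 1 chooses B. Subgame-perfect outcome: (B, Y) with payoffs (9, 9).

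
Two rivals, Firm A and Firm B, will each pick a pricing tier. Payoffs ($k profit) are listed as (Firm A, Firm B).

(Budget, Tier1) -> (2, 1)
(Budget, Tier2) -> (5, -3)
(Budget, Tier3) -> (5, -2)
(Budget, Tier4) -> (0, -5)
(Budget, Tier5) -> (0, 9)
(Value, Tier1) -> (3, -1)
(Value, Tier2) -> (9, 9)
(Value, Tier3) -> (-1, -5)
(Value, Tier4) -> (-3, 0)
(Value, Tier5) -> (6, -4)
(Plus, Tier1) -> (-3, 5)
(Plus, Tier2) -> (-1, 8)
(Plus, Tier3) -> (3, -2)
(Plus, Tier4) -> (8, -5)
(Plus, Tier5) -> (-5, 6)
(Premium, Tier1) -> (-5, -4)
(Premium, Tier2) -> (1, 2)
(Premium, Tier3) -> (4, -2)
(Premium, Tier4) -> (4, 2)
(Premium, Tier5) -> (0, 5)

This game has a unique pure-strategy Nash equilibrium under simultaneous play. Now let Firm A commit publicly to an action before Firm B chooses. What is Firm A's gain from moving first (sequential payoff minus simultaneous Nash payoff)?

Work backward from Firm B's decision.
- Budget → Firm B plays Tier5 (best of 1, -3, -2, -5, 9); Firm A gets 0.
- Value → Firm B plays Tier2 (best of -1, 9, -5, 0, -4); Firm A gets 9.
- Plus → Firm B plays Tier2 (best of 5, 8, -2, -5, 6); Firm A gets -1.
- Premium → Firm B plays Tier5 (best of -4, 2, -2, 2, 5); Firm A gets 0.
Firm A's induced payoffs are 0, 9, -1, 0, so Firm A commits to Value. Subgame-perfect outcome: (Value, Tier2) with payoffs (9, 9).
Under simultaneous play:
Firm A's best replies: Tier1→Value; Tier2→Value; Tier3→Budget; Tier4→Plus; Tier5→Value.
Firm B's best replies: Budget→Tier5; Value→Tier2; Plus→Tier2; Premium→Tier5.
The unique mutual best reply is (Value, Tier2), giving (9, 9).
Firm A's commitment gain: 9 − 9 = 0.

0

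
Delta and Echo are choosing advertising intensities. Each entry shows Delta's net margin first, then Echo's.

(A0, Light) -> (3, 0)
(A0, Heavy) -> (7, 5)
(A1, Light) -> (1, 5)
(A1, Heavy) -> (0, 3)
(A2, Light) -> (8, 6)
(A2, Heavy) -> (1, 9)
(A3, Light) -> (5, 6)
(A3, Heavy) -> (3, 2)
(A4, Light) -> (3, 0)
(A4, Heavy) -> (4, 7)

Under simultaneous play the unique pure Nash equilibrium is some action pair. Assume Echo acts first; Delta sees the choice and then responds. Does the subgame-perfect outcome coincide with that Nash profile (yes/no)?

no

Backward induction with Echo moving first.
- Light: Delta compares 3, 1, 8, 5, 3 and picks A2; Echo would get 6.
- Heavy: Delta compares 7, 0, 1, 3, 4 and picks A0; Echo would get 5.
Among 6, 5, the best is 6 at Light. Subgame-perfect outcome: (A2, Light) with payoffs (8, 6).
Now find the simultaneous Nash equilibrium.
Delta's best replies: Light→A2; Heavy→A0.
Echo's best replies: A0→Heavy; A1→Light; A2→Heavy; A3→Light; A4→Heavy.
Only (A0, Heavy) has each player best-responding; Nash payoffs (7, 5).
Sequential outcome (A2, Light) differs from the Nash profile (A0, Heavy).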